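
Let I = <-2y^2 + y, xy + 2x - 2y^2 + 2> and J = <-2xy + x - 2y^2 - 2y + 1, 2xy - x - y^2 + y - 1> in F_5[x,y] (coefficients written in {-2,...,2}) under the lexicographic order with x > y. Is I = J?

Yes, the ideals are equal.

For a fixed monomial order, each ideal has a unique reduced Gröbner basis; comparing bases decides equality.
Buchberger on the first generating set:
f_1 = -2y^2 + y, LT = y^2.
f_2 = xy + 2x - 2y^2 + 2, LT = xy.

S(f_1,f_2): lcm = xy^2. S = 2y^3 - 2y.
  leading term y^3: subtract (-y)·f_1 from 2y^3 - 2y → y^2 - 2y
  leading term y^2: subtract (2)·f_1 from y^2 - 2y → y
  leading term y: no divisor's leading term divides it; move y to the remainder.
  remainder y ≠ 0; add g_3 = y to the basis.

S(f_2,g_3): lcm = xy. S = 2x - 2y^2 + 2.
  leading term x: no divisor's leading term divides it; move 2x to the remainder.
  leading term y^2: subtract (1)·f_1 from -2y^2 + 2 → -y + 2
  leading term y: subtract (-1)·g_3 from -y + 2 → 2
  leading term 1: no divisor's leading term divides it; move 2 to the remainder.
  remainder 2x + 2 ≠ 0; add g_4 = 2x + 2 to the basis.

The other S-polynomials (S(f_1,g_3), S(f_1,g_4), S(f_2,g_4), S(g_3,g_4)) all reduce to 0 modulo the current basis, so we have a Gröbner basis.
Inter-reduce: drop elements whose leading term is divisible by another's, tail-reduce, and make monic.
Reduced Gröbner basis: {x + 1, y}.

Buchberger on the second generating set:
h_1 = -2xy + x - 2y^2 - 2y + 1, LT = xy.
h_2 = 2xy - x - y^2 + y - 1, LT = xy.

S(h_1,h_2): lcm = xy. S = -y^2 - 2y.
  leading term y^2: no divisor's leading term divides it; move -y^2 to the remainder.
  leading term y: no divisor's leading term divides it; move -2y to the remainder.
  remainder -y^2 - 2y ≠ 0; add k_3 = -y^2 - 2y to the basis.

S(h_1,k_3): lcm = xy^2. S = y^3 + y^2 + 2y.
  leading term y^3: subtract (-y)·k_3 from y^3 + y^2 + 2y → -y^2 + 2y
  leading term y^2: subtract (1)·k_3 from -y^2 + 2y → -y
  leading term y: no divisor's leading term divides it; move -y to the remainder.
  remainder -y ≠ 0; add k_4 = -y to the basis.

S(h_1,k_4): lcm = xy. S = 2x + y^2 + y + 2.
  leading term x: no divisor's leading term divides it; move 2x to the remainder.
  leading term y^2: subtract (-1)·k_3 from y^2 + y + 2 → -y + 2
  leading term y: subtract (1)·k_4 from -y + 2 → 2
  leading term 1: no divisor's leading term divides it; move 2 to the remainder.
  remainder 2x + 2 ≠ 0; add k_5 = 2x + 2 to the basis.

The other S-polynomials (S(h_2,k_3), S(h_2,k_4), S(k_3,k_4), S(h_1,k_5), S(h_2,k_5), S(k_3,k_5), S(k_4,k_5)) all reduce to 0 modulo the current basis, so we have a Gröbner basis.
Inter-reduce: drop elements whose leading term is divisible by another's, tail-reduce, and make monic.
Reduced Gröbner basis: {x + 1, y}.

The two bases agree; hence the ideals are identical.
The choice of monomial ordering does not affect the verdict — as long as both bases are computed under the same ordering, their equality decides ideal equality.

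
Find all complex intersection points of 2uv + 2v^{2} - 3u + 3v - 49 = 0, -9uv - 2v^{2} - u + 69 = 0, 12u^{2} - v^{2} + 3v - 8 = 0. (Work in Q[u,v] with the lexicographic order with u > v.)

Compute a lex Gröbner basis by Buchberger's algorithm.
f_1 = 2uv - 3u + 2v^{2} + 3v - 49, LT = uv.
f_2 = -9uv - u - 2v^{2} + 69, LT = uv.
f_3 = 12u^{2} - v^{2} + 3v - 8, LT = u^{2}.

S(f_1,f_2): lcm = uv. S = -\tfrac{29}{18}u + \tfrac{7}{9}v^{2} + \tfrac{3}{2}v - \tfrac{101}{6}.
  leading term u: no divisor's leading term divides it; move -\tfrac{29}{18}u to the remainder.
  leading term v^{2}: no divisor's leading term divides it; move \tfrac{7}{9}v^{2} to the remainder.
  leading term v: no divisor's leading term divides it; move \tfrac{3}{2}v to the remainder.
  leading term 1: no divisor's leading term divides it; move -\tfrac{101}{6} to the remainder.
  remainder -\tfrac{29}{18}u + \tfrac{7}{9}v^{2} + \tfrac{3}{2}v - \tfrac{101}{6} ≠ 0; add h_4 = -\tfrac{29}{18}u + \tfrac{7}{9}v^{2} + \tfrac{3}{2}v - \tfrac{101}{6} to the basis.

S(f_1,f_3): lcm = u^{2}v. S = -\tfrac{3}{2}u^{2} + uv^{2} + \tfrac{3}{2}uv - \tfrac{49}{2}u + \tfrac{1}{12}v^{3} - \tfrac{1}{4}v^{2} + \tfrac{2}{3}v.
  leading term u^{2}: subtract (-\tfrac{1}{8})·f_3 from -\tfrac{3}{2}u^{2} + uv^{2} + \tfrac{3}{2}uv - \tfrac{49}{2}u + \tfrac{1}{12}v^{3} - \tfrac{1}{4}v^{2} + \tfrac{2}{3}v → uv^{2} + \tfrac{3}{2}uv - \tfrac{49}{2}u + \tfrac{1}{12}v^{3} - \tfrac{3}{8}v^{2} + \tfrac{25}{24}v - 1
  leading term uv^{2}: subtract (\tfrac{1}{2}v)·f_1 from uv^{2} + \tfrac{3}{2}uv - \tfrac{49}{2}u + \tfrac{1}{12}v^{3} - \tfrac{3}{8}v^{2} + \tfrac{25}{24}v - 1 → 3uv - \tfrac{49}{2}u - \tfrac{11}{12}v^{3} - \tfrac{15}{8}v^{2} + \tfrac{613}{24}v - 1
  leading term uv: subtract (\tfrac{3}{2})·f_1 from 3uv - \tfrac{49}{2}u - \tfrac{11}{12}v^{3} - \tfrac{15}{8}v^{2} + \tfrac{613}{24}v - 1 → -20u - \tfrac{11}{12}v^{3} - \tfrac{39}{8}v^{2} + \tfrac{505}{24}v + \tfrac{145}{2}
  leading term u: subtract (\tfrac{360}{29})·h_4 from -20u - \tfrac{11}{12}v^{3} - \tfrac{39}{8}v^{2} + \tfrac{505}{24}v + \tfrac{145}{2} → -\tfrac{11}{12}v^{3} - \tfrac{3371}{232}v^{2} + \tfrac{1685}{696}v + \tfrac{16325}{58}
  leading term v^{3}: no divisor's leading term divides it; move -\tfrac{11}{12}v^{3} to the remainder.
  leading term v^{2}: no divisor's leading term divides it; move -\tfrac{3371}{232}v^{2} to the remainder.
  leading term v: no divisor's leading term divides it; move \tfrac{1685}{696}v to the remainder.
  leading term 1: no divisor's leading term divides it; move \tfrac{16325}{58} to the remainder.
  remainder -\tfrac{11}{12}v^{3} - \tfrac{3371}{232}v^{2} + \tfrac{1685}{696}v + \tfrac{16325}{58} ≠ 0; add h_5 = -\tfrac{11}{12}v^{3} - \tfrac{3371}{232}v^{2} + \tfrac{1685}{696}v + \tfrac{16325}{58} to the basis.

S(f_2,f_3): lcm = u^{2}v. S = \tfrac{1}{9}u^{2} + \tfrac{2}{9}uv^{2} - \tfrac{23}{3}u + \tfrac{1}{12}v^{3} - \tfrac{1}{4}v^{2} + \tfrac{2}{3}v.
  leading term u^{2}: subtract (\tfrac{1}{108})·f_3 from \tfrac{1}{9}u^{2} + \tfrac{2}{9}uv^{2} - \tfrac{23}{3}u + \tfrac{1}{12}v^{3} - \tfrac{1}{4}v^{2} + \tfrac{2}{3}v → \tfrac{2}{9}uv^{2} - \tfrac{23}{3}u + \tfrac{1}{12}v^{3} - \tfrac{13}{54}v^{2} + \tfrac{23}{36}v + \tfrac{2}{27}
  leading term uv^{2}: subtract (\tfrac{1}{9}v)·f_1 from \tfrac{2}{9}uv^{2} - \tfrac{23}{3}u + \tfrac{1}{12}v^{3} - \tfrac{13}{54}v^{2} + \tfrac{23}{36}v + \tfrac{2}{27} → \tfrac{1}{3}uv - \tfrac{23}{3}u - \tfrac{5}{36}v^{3} - \tfrac{31}{54}v^{2} + \tfrac{73}{12}v + \tfrac{2}{27}
  leading term uv: subtract (\tfrac{1}{6})·f_1 from \tfrac{1}{3}uv - \tfrac{23}{3}u - \tfrac{5}{36}v^{3} - \tfrac{31}{54}v^{2} + \tfrac{73}{12}v + \tfrac{2}{27} → -\tfrac{43}{6}u - \tfrac{5}{36}v^{3} - \tfrac{49}{54}v^{2} + \tfrac{67}{12}v + \tfrac{445}{54}
  leading term u: subtract (\tfrac{129}{29})·h_4 from -\tfrac{43}{6}u - \tfrac{5}{36}v^{3} - \tfrac{49}{54}v^{2} + \tfrac{67}{12}v + \tfrac{445}{54} → -\tfrac{5}{36}v^{3} - \tfrac{6839}{1566}v^{2} - \tfrac{379}{348}v + \tfrac{65083}{783}
  leading term v^{3}: subtract (\tfrac{5}{33})·h_5 from -\tfrac{5}{36}v^{3} - \tfrac{6839}{1566}v^{2} - \tfrac{379}{348}v + \tfrac{65083}{783} → -\tfrac{149221}{68904}v^{2} - \tfrac{33439}{22968}v + \tfrac{697201}{17226}
  leading term v^{2}: no divisor's leading term divides it; move -\tfrac{149221}{68904}v^{2} to the remainder.
  leading term v: no divisor's leading term divides it; move -\tfrac{33439}{22968}v to the remainder.
  leading term 1: no divisor's leading term divides it; move \tfrac{697201}{17226} to the remainder.
  remainder -\tfrac{149221}{68904}v^{2} - \tfrac{33439}{22968}v + \tfrac{697201}{17226} ≠ 0; add h_6 = -\tfrac{149221}{68904}v^{2} - \tfrac{33439}{22968}v + \tfrac{697201}{17226} to the basis.

S(f_1,h_4): lcm = uv. S = -\tfrac{3}{2}u + \tfrac{14}{29}v^{3} + \tfrac{56}{29}v^{2} - \tfrac{519}{58}v - \tfrac{49}{2}.
  leading term u: subtract (\tfrac{27}{29})·h_4 from -\tfrac{3}{2}u + \tfrac{14}{29}v^{3} + \tfrac{56}{29}v^{2} - \tfrac{519}{58}v - \tfrac{49}{2} → \tfrac{14}{29}v^{3} + \tfrac{35}{29}v^{2} - \tfrac{300}{29}v - \tfrac{256}{29}
  leading term v^{3}: subtract (-\tfrac{168}{319})·h_5 from \tfrac{14}{29}v^{3} + \tfrac{35}{29}v^{2} - \tfrac{300}{29}v - \tfrac{256}{29} → -\tfrac{59626}{9251}v^{2} - \tfrac{83905}{9251}v + \tfrac{1289636}{9251}
  leading term v^{2}: subtract (\tfrac{12879216}{4327409})·h_6 from -\tfrac{59626}{9251}v^{2} - \tfrac{83905}{9251}v + \tfrac{1289636}{9251} → -\tfrac{20498077}{4327409}v + \tfrac{81992308}{4327409}
  leading term v: no divisor's leading term divides it; move -\tfrac{20498077}{4327409}v to the remainder.
  leading term 1: no divisor's leading term divides it; move \tfrac{81992308}{4327409} to the remainder.
  remainder -\tfrac{20498077}{4327409}v + \tfrac{81992308}{4327409} ≠ 0; add h_7 = -\tfrac{20498077}{4327409}v + \tfrac{81992308}{4327409} to the basis.

The other S-polynomials (S(f_2,h_4), S(f_3,h_4), S(f_1,h_5), S(f_2,h_5), S(f_3,h_5), S(h_4,h_5), S(f_1,h_6), S(f_2,h_6), S(f_3,h_6), S(h_4,h_6), S(h_5,h_6), S(f_1,h_7), S(f_2,h_7), S(f_3,h_7), S(h_4,h_7), S(h_5,h_7), S(h_6,h_7)) all reduce to 0 modulo the current basis, so we have a Gröbner basis.
Inter-reduce: drop elements whose leading term is divisible by another's, tail-reduce, and make monic.
Reduced Gröbner basis: {u - 1, v - 4}.

The lex basis is triangular: the last element involves only v. Solving v - 4 = 0 gives v ∈ {4}; substituting each value into the earlier elements determines the remaining variables.
  v = 4: the earlier basis element becomes u - 1 = 0, giving u = 1 — point (1, 4).
Zero-dimensionality of the ideal guarantees finitely many solutions over ℂ.

{(1, 4)}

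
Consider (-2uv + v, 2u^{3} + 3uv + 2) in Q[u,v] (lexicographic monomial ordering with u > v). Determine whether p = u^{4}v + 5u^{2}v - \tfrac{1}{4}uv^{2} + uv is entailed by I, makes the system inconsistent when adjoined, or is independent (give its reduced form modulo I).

u^{4}v + 5u^{2}v - \tfrac{1}{4}uv^{2} + uv is independent of I; its normal form modulo I is 2v.

First compute the reduced Gröbner basis of I by Buchberger's algorithm.
f_1 = -2uv + v, LT = uv.
f_2 = 2u^{3} + 3uv + 2, LT = u^{3}.

S(f_1,f_2): lcm = u^{3}v. S = -\tfrac{1}{2}u^{2}v - \tfrac{3}{2}uv^{2} - v.
  leading term u^{2}v: subtract (\tfrac{1}{4}u)·f_1 from -\tfrac{1}{2}u^{2}v - \tfrac{3}{2}uv^{2} - v → -\tfrac{3}{2}uv^{2} - \tfrac{1}{4}uv - v
  leading term uv^{2}: subtract (\tfrac{3}{4}v)·f_1 from -\tfrac{3}{2}uv^{2} - \tfrac{1}{4}uv - v → -\tfrac{1}{4}uv - \tfrac{3}{4}v^{2} - v
  leading term uv: subtract (\tfrac{1}{8})·f_1 from -\tfrac{1}{4}uv - \tfrac{3}{4}v^{2} - v → -\tfrac{3}{4}v^{2} - \tfrac{9}{8}v
  leading term v^{2}: no divisor's leading term divides it; move -\tfrac{3}{4}v^{2} to the remainder.
  leading term v: no divisor's leading term divides it; move -\tfrac{9}{8}v to the remainder.
  remainder -\tfrac{3}{4}v^{2} - \tfrac{9}{8}v ≠ 0; add h_3 = -\tfrac{3}{4}v^{2} - \tfrac{9}{8}v to the basis.

S(f_1,h_3): lcm = uv^{2}. S = -\tfrac{3}{2}uv - \tfrac{1}{2}v^{2}.
  leading term uv: subtract (\tfrac{3}{4})·f_1 from -\tfrac{3}{2}uv - \tfrac{1}{2}v^{2} → -\tfrac{1}{2}v^{2} - \tfrac{3}{4}v
  leading term v^{2}: subtract (\tfrac{2}{3})·h_3 from -\tfrac{1}{2}v^{2} - \tfrac{3}{4}v → 0
  remainder 0.

S(f_2,h_3): leading monomials are coprime, so the S-polynomial reduces to 0 (Buchberger's first criterion).
Every S-polynomial of the final basis reduces to 0, so we have a Gröbner basis.
Inter-reduce: drop elements whose leading term is divisible by another's, tail-reduce, and make monic.
Reduced Gröbner basis: {u^{3} + \tfrac{3}{4}v + 1, uv - \tfrac{1}{2}v, v^{2} + \tfrac{3}{2}v}.
Label its elements g_1 = u^{3} + \tfrac{3}{4}v + 1, g_2 = uv - \tfrac{1}{2}v, g_3 = v^{2} + \tfrac{3}{2}v.

Reduce p = u^{4}v + 5u^{2}v - \tfrac{1}{4}uv^{2} + uv modulo G:
  leading term u^{4}v: subtract (uv)·g_1 from u^{4}v + 5u^{2}v - \tfrac{1}{4}uv^{2} + uv → 5u^{2}v - uv^{2}
  leading term u^{2}v: subtract (5u)·g_2 from 5u^{2}v - uv^{2} → -uv^{2} + \tfrac{5}{2}uv
  leading term uv^{2}: subtract (-v)·g_2 from -uv^{2} + \tfrac{5}{2}uv → \tfrac{5}{2}uv - \tfrac{1}{2}v^{2}
  leading term uv: subtract (\tfrac{5}{2})·g_2 from \tfrac{5}{2}uv - \tfrac{1}{2}v^{2} → -\tfrac{1}{2}v^{2} + \tfrac{5}{4}v
  leading term v^{2}: subtract (-\tfrac{1}{2})·g_3 from -\tfrac{1}{2}v^{2} + \tfrac{5}{4}v → 2v
  leading term v: no divisor's leading term divides it; move 2v to the remainder.
  normal form = 2v.
The normal form is nonzero, so p ∉ I. Since p minus its normal form lies in I, I + (p) = I + (r) where r = 2v; decide whether this ideal is the whole ring.
Run Buchberger on G together with r (pairs among the g_i already reduce to 0 since G is a Gröbner basis):
g_1 = u^{3} + \tfrac{3}{4}v + 1, LT = u^{3}.
g_2 = uv - \tfrac{1}{2}v, LT = uv.
g_3 = v^{2} + \tfrac{3}{2}v, LT = v^{2}.
r = 2v, LT = v.

S(g_1,g_2): lcm = u^{3}v. S = \tfrac{1}{2}u^{2}v + \tfrac{3}{4}v^{2} + v.
  leading term u^{2}v: subtract (\tfrac{1}{2}u)·g_2 from \tfrac{1}{2}u^{2}v + \tfrac{3}{4}v^{2} + v → \tfrac{1}{4}uv + \tfrac{3}{4}v^{2} + v
  leading term uv: subtract (\tfrac{1}{4})·g_2 from \tfrac{1}{4}uv + \tfrac{3}{4}v^{2} + v → \tfrac{3}{4}v^{2} + \tfrac{9}{8}v
  leading term v^{2}: subtract (\tfrac{3}{4})·g_3 from \tfrac{3}{4}v^{2} + \tfrac{9}{8}v → 0
  remainder 0.

S(g_1,g_3): leading monomials are coprime, so the S-polynomial reduces to 0 (Buchberger's first criterion).
S(g_1,r): leading monomials are coprime, so the S-polynomial reduces to 0 (Buchberger's first criterion).
S(g_2,g_3): lcm = uv^{2}. S = -\tfrac{3}{2}uv - \tfrac{1}{2}v^{2}.
  leading term uv: subtract (-\tfrac{3}{2})·g_2 from -\tfrac{3}{2}uv - \tfrac{1}{2}v^{2} → -\tfrac{1}{2}v^{2} - \tfrac{3}{4}v
  leading term v^{2}: subtract (-\tfrac{1}{2})·g_3 from -\tfrac{1}{2}v^{2} - \tfrac{3}{4}v → 0
  remainder 0.

S(g_2,r): lcm = uv. S = -\tfrac{1}{2}v.
  leading term v: subtract (-\tfrac{1}{4})·r from -\tfrac{1}{2}v → 0
  remainder 0.

S(g_3,r): lcm = v^{2}. S = \tfrac{3}{2}v.
  leading term v: subtract (\tfrac{3}{4})·r from \tfrac{3}{2}v → 0
  remainder 0.

Every S-polynomial of the final basis reduces to 0, so we have a Gröbner basis.
Inter-reduce: drop elements whose leading term is divisible by another's, tail-reduce, and make monic.
Reduced Gröbner basis: {u^{3} + 1, v}.
The reduced Gröbner basis of I + (p) is {u^{3} + 1, v} ≠ {1}, a proper ideal, so the enlarged system stays consistent: p is independent of I, with normal form 2v.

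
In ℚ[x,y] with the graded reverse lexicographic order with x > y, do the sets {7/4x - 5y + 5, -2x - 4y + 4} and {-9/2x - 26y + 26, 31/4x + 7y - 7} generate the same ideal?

Yes, the ideals are equal.

For a fixed monomial order, each ideal has a unique reduced Gröbner basis; comparing bases decides equality.
Buchberger on the first generating set:
f_1 = 7/4x - 5y + 5, LT = x.
f_2 = -2x - 4y + 4, LT = x.

S(f_1,f_2): lcm = x. S = -34/7y + 34/7.
  reduce S modulo (f_1, f_2):
  remainder -34/7y + 34/7 ≠ 0; add g_3 = -34/7y + 34/7 to the basis.

The other S-polynomials (S(f_1,g_3), S(f_2,g_3)) all reduce to 0 modulo the current basis, so we have a Gröbner basis.
Inter-reduce: drop elements whose leading term is divisible by another's, tail-reduce, and make monic.
Reduced Gröbner basis: {x, y - 1}.

Buchberger on the second generating set:
h_1 = -9/2x - 26y + 26, LT = x.
h_2 = 31/4x + 7y - 7, LT = x.

S(h_1,h_2): lcm = x. S = 1360/279y - 1360/279.
  reduce S modulo (h_1, h_2):
  remainder 1360/279y - 1360/279 ≠ 0; add k_3 = 1360/279y - 1360/279 to the basis.

The other S-polynomials (S(h_1,k_3), S(h_2,k_3)) all reduce to 0 modulo the current basis, so we have a Gröbner basis.
Inter-reduce: drop elements whose leading term is divisible by another's, tail-reduce, and make monic.
Reduced Gröbner basis: {x, y - 1}.

The two bases agree; hence the ideals are identical.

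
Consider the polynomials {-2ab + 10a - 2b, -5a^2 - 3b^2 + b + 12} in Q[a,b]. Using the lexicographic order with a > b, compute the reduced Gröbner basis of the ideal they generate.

f_1 = -2ab + 10a - 2b, LT = ab.
f_2 = -5a^2 - 3b^2 + b + 12, LT = a^2.

S(f_1,f_2): lcm = a^2b. S = -5a^2 + ab - 3/5b^3 + 1/5b^2 + 12/5b.
  reduce S modulo (f_1, f_2):
  remainder 5a - 3/5b^3 + 16/5b^2 + 2/5b - 12 ≠ 0; add g_3 = 5a - 3/5b^3 + 16/5b^2 + 2/5b - 12 to the basis.

S(f_1,g_3): lcm = ab. S = -5a + 3/25b^4 - 16/25b^3 - 2/25b^2 + 17/5b.
  reduce S modulo (f_1, f_2, g_3):
  remainder 3/25b^4 - 31/25b^3 + 78/25b^2 + 19/5b - 12 ≠ 0; add g_4 = 3/25b^4 - 31/25b^3 + 78/25b^2 + 19/5b - 12 to the basis.

The other S-polynomials (S(f_2,g_3), S(f_1,g_4), S(f_2,g_4), S(g_3,g_4)) all reduce to 0 modulo the current basis, so we have a Gröbner basis.
Inter-reduce: drop elements whose leading term is divisible by another's, tail-reduce, and make monic.

G = {a - 3/25b^3 + 16/25b^2 + 2/25b - 12/5, b^4 - 31/3b^3 + 26b^2 + 95/3b - 100}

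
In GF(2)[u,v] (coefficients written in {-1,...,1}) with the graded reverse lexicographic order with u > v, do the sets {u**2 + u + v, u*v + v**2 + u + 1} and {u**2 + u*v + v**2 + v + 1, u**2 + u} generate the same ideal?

Since reduced Gröbner bases are canonical representatives of ideals under a given ordering, it suffices to compute and compare them.
Buchberger on the first generating set:
f_1 = u**2 + u + v, LT = u**2.
f_2 = u*v + v**2 + u + 1, LT = u*v.

S(f_1,f_2): lcm = u**2*v. S = u*v**2 + u**2 + u*v + v**2 + u.
  reduce S modulo (f_1, f_2):
  remainder v**3 + v**2 ≠ 0; add g_3 = v**3 + v**2 to the basis.

The other S-polynomials (S(f_1,g_3), S(f_2,g_3)) all reduce to 0 modulo the current basis, so we have a Gröbner basis.
Inter-reduce: drop elements whose leading term is divisible by another's, tail-reduce, and make monic.
Reduced Gröbner basis: {v**3 + v**2, u**2 + u + v, u*v + v**2 + u + 1}.

Buchberger on the second generating set:
h_1 = u**2 + u*v + v**2 + v + 1, LT = u**2.
h_2 = u**2 + u, LT = u**2.

S(h_1,h_2): lcm = u**2. S = u*v + v**2 + u + v + 1.
  reduce S modulo (h_1, h_2):
  remainder u*v + v**2 + u + v + 1 ≠ 0; add k_3 = u*v + v**2 + u + v + 1 to the basis.

S(h_1,k_3): lcm = u**2*v. S = v**3 + u**2 + u*v + v**2 + u + v.
  reduce S modulo (h_1, h_2, k_3):
  remainder v**3 + u + 1 ≠ 0; add k_4 = v**3 + u + 1 to the basis.

The other S-polynomials (S(h_2,k_3), S(h_1,k_4), S(h_2,k_4), S(k_3,k_4)) all reduce to 0 modulo the current basis, so we have a Gröbner basis.
Inter-reduce: drop elements whose leading term is divisible by another's, tail-reduce, and make monic.
Reduced Gröbner basis: {v**3 + u + 1, u**2 + u, u*v + v**2 + u + v + 1}.

Since the reduced bases disagree, the two ideals are not the same.

No, the ideals differ.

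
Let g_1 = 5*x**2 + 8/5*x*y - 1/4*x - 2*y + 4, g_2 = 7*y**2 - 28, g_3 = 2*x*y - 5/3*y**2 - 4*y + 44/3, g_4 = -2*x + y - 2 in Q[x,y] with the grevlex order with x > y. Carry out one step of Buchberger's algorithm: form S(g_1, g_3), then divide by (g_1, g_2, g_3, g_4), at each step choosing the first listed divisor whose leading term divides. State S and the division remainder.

lcm(LM(g_1), LM(g_3)) = x**2*y.
S = (lcm/LT(g_1))·g_1 − (lcm/LT(g_3))·g_3 = 173/150*x*y**2 + 39/20*x*y - 2/5*y**2 - 22/3*x + 4/5*y.
Reduce S modulo (g_1, g_2, g_3, g_4) in that order:
  leading term x*y**2: subtract (173/1050*x)·g_2 from 173/150*x*y**2 + 39/20*x*y - 2/5*y**2 - 22/3*x + 4/5*y → 39/20*x*y - 2/5*y**2 - 68/25*x + 4/5*y
  leading term x*y: subtract (39/40)·g_3 from 39/20*x*y - 2/5*y**2 - 68/25*x + 4/5*y → 49/40*y**2 - 68/25*x + 47/10*y - 143/10
  leading term y**2: subtract (7/40)·g_2 from 49/40*y**2 - 68/25*x + 47/10*y - 143/10 → -68/25*x + 47/10*y - 47/5
  leading term x: subtract (34/25)·g_4 from -68/25*x + 47/10*y - 47/5 → 167/50*y - 167/25
  leading term y: no divisor's leading term divides it; move 167/50*y to the remainder.
  leading term 1: no divisor's leading term divides it; move -167/25 to the remainder.
The remainder 167/50*y - 167/25 is nonzero, so it would be added as the next basis element.

S(g_1, g_3) = 173/150*x*y**2 + 39/20*x*y - 2/5*y**2 - 22/3*x + 4/5*y; remainder on division = 167/50*y - 167/25.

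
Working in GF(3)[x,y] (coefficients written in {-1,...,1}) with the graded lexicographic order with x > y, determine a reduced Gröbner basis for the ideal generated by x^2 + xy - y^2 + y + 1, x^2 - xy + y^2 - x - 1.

Buchberger's algorithm terminates because the ascending chain of leading-term ideals stabilizes.

f_1 = x^2 + xy - y^2 + y + 1, LT = x^2.
f_2 = x^2 - xy + y^2 - x - 1, LT = x^2.

S(f_1,f_2): lcm = x^2. S = -xy + y^2 + x + y - 1.
  leading term xy: no divisor's leading term divides it; move -xy to the remainder.
  leading term y^2: no divisor's leading term divides it; move y^2 to the remainder.
  leading term x: no divisor's leading term divides it; move x to the remainder.
  leading term y: no divisor's leading term divides it; move y to the remainder.
  leading term 1: no divisor's leading term divides it; move -1 to the remainder.
  remainder -xy + y^2 + x + y - 1 ≠ 0; add g_3 = -xy + y^2 + x + y - 1 to the basis.

S(f_1,g_3): lcm = x^2y. S = -xy^2 - y^3 + x^2 + xy + y^2 - x + y.
  leading term xy^2: subtract (y)·g_3 from -xy^2 - y^3 + x^2 + xy + y^2 - x + y → y^3 + x^2 - x - y
  leading term y^3: no divisor's leading term divides it; move y^3 to the remainder.
  leading term x^2: subtract (1)·f_1 from x^2 - x - y → -xy + y^2 - x + y - 1
  leading term xy: subtract (1)·g_3 from -xy + y^2 - x + y - 1 → x
  leading term x: no divisor's leading term divides it; move x to the remainder.
  remainder y^3 + x ≠ 0; add g_4 = y^3 + x to the basis.

The other S-polynomials (S(f_2,g_3), S(f_1,g_4), S(f_2,g_4), S(g_3,g_4)) all reduce to 0 modulo the current basis, so we have a Gröbner basis.
Inter-reduce: drop elements whose leading term is divisible by another's, tail-reduce, and make monic.

G = {y^3 + x, x^2 + x - y, xy - y^2 - x - y + 1}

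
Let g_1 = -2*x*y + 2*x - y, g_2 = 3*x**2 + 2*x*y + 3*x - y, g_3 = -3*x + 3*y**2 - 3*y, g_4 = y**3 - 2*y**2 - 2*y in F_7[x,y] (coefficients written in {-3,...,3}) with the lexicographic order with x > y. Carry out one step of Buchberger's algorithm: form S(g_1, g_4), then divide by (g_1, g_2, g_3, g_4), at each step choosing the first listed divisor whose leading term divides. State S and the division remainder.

S(g_1, g_4) = x*y**2 + 2*x*y - 3*y**3; remainder on division = 0.

lcm(LM(g_1), LM(g_4)) = x*y**3.
S = (lcm/LT(g_1))·g_1 − (lcm/LT(g_4))·g_4 = x*y**2 + 2*x*y - 3*y**3.
Reduce S modulo (g_1, g_2, g_3, g_4) in that order:
  leading term x*y**2: subtract (3*y)·g_1 from x*y**2 + 2*x*y - 3*y**3 → 3*x*y - 3*y**3 + 3*y**2
  leading term x*y: subtract (2)·g_1 from 3*x*y - 3*y**3 + 3*y**2 → 3*x - 3*y**3 + 3*y**2 + 2*y
  leading term x: subtract (-1)·g_3 from 3*x - 3*y**3 + 3*y**2 + 2*y → -3*y**3 - y**2 - y
  leading term y**3: subtract (-3)·g_4 from -3*y**3 - y**2 - y → 0
The remainder is 0, so this S-polynomial contributes no new basis element.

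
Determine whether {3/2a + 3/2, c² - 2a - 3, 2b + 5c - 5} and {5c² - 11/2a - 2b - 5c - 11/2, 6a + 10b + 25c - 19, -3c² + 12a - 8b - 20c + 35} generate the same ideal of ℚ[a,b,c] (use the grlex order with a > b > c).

Yes, the ideals are equal.

Two ideals are equal iff their reduced Gröbner bases coincide (the reduced basis is unique for a fixed ordering).
Buchberger on the first generating set:
f_1 = 3/2a + 3/2, LT = a.
f_2 = c² - 2a - 3, LT = c².
f_3 = 2b + 5c - 5, LT = b.

S(f_1,f_2): leading monomials are coprime, so the S-polynomial reduces to 0 (Buchberger's first criterion).
S(f_1,f_3): leading monomials are coprime, so the S-polynomial reduces to 0 (Buchberger's first criterion).
S(f_2,f_3): leading monomials are coprime, so the S-polynomial reduces to 0 (Buchberger's first criterion).
Every S-polynomial of the final basis reduces to 0, so we have a Gröbner basis.
Inter-reduce: drop elements whose leading term is divisible by another's, tail-reduce, and make monic.
Reduced Gröbner basis: {c² - 1, a + 1, b + 5/2c - 5/2}.

Buchberger on the second generating set:
h_1 = 5c² - 11/2a - 2b - 5c - 11/2, LT = c².
h_2 = 6a + 10b + 25c - 19, LT = a.
h_3 = -3c² + 12a - 8b - 20c + 35, LT = c².

S(h_1,h_2): leading monomials are coprime, so the S-polynomial reduces to 0 (Buchberger's first criterion).
S(h_1,h_3): lcm = c². S = 29/10a - 46/15b - 23/3c + 317/30.
  leading term a: subtract (29/60)·h_2 from 29/10a - 46/15b - 23/3c + 317/30 → -79/10b - 79/4c + 79/4
  leading term b: no divisor's leading term divides it; move -79/10b to the remainder.
  leading term c: no divisor's leading term divides it; move -79/4c to the remainder.
  leading term 1: no divisor's leading term divides it; move 79/4 to the remainder.
  remainder -79/10b - 79/4c + 79/4 ≠ 0; add k_4 = -79/10b - 79/4c + 79/4 to the basis.

S(h_2,h_3): leading monomials are coprime, so the S-polynomial reduces to 0 (Buchberger's first criterion).
S(h_1,k_4): leading monomials are coprime, so the S-polynomial reduces to 0 (Buchberger's first criterion).
S(h_2,k_4): leading monomials are coprime, so the S-polynomial reduces to 0 (Buchberger's first criterion).
S(h_3,k_4): leading monomials are coprime, so the S-polynomial reduces to 0 (Buchberger's first criterion).
Every S-polynomial of the final basis reduces to 0, so we have a Gröbner basis.
Inter-reduce: drop elements whose leading term is divisible by another's, tail-reduce, and make monic.
Reduced Gröbner basis: {c² - 1, a + 1, b + 5/2c - 5/2}.

The two bases agree; hence the ideals are identical.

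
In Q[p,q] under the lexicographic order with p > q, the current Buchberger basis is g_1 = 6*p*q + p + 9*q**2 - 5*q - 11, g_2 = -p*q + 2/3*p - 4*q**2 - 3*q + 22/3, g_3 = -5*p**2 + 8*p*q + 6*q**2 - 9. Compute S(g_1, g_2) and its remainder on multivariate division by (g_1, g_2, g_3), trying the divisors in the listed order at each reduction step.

lcm(LM(g_1), LM(g_2)) = p*q.
S = (lcm/LT(g_1))·g_1 − (lcm/LT(g_2))·g_2 = 5/6*p - 5/2*q**2 - 23/6*q + 11/2.
Reduce S modulo (g_1, g_2, g_3) in that order:
  leading term p: no divisor's leading term divides it; move 5/6*p to the remainder.
  leading term q**2: no divisor's leading term divides it; move -5/2*q**2 to the remainder.
  leading term q: no divisor's leading term divides it; move -23/6*q to the remainder.
  leading term 1: no divisor's leading term divides it; move 11/2 to the remainder.
The remainder 5/6*p - 5/2*q**2 - 23/6*q + 11/2 is nonzero, so it would be added as the next basis element.

S(g_1, g_2) = 5/6*p - 5/2*q**2 - 23/6*q + 11/2; remainder on division = 5/6*p - 5/2*q**2 - 23/6*q + 11/2.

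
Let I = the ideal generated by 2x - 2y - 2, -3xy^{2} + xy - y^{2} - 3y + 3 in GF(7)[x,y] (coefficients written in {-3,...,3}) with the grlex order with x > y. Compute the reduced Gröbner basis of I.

G = {y^{3} + y^{2} + 3y - 1, x - y - 1}

f_1 = 2x - 2y - 2, LT = x.
f_2 = -3xy^{2} + xy - y^{2} - 3y + 3, LT = xy^{2}.

S(f_1,f_2): lcm = xy^{2}. S = -y^{3} - 2xy + y^{2} - y + 1.
  reduce S modulo (f_1, f_2):
  remainder -y^{3} - y^{2} - 3y + 1 ≠ 0; add g_3 = -y^{3} - y^{2} - 3y + 1 to the basis.

The other S-polynomials (S(f_1,g_3), S(f_2,g_3)) all reduce to 0 modulo the current basis, so we have a Gröbner basis.
Inter-reduce: drop elements whose leading term is divisible by another's, tail-reduce, and make monic.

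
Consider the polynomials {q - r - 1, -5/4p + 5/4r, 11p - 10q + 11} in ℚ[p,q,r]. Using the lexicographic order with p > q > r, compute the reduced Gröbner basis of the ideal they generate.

f_1 = q - r - 1, LT = q.
f_2 = -5/4p + 5/4r, LT = p.
f_3 = 11p - 10q + 11, LT = p.

S(f_2,f_3): lcm = p. S = 10/11q - r - 1.
  leading term q: subtract (10/11)·f_1 from 10/11q - r - 1 → -1/11r - 1/11
  leading term r: no divisor's leading term divides it; move -1/11r to the remainder.
  leading term 1: no divisor's leading term divides it; move -1/11 to the remainder.
  remainder -1/11r - 1/11 ≠ 0; add g_4 = -1/11r - 1/11 to the basis.

The other S-polynomials (S(f_1,f_2), S(f_1,f_3), S(f_1,g_4), S(f_2,g_4), S(f_3,g_4)) all reduce to 0 modulo the current basis, so we have a Gröbner basis.
Inter-reduce: drop elements whose leading term is divisible by another's, tail-reduce, and make monic.

G = {p + 1, q, r + 1}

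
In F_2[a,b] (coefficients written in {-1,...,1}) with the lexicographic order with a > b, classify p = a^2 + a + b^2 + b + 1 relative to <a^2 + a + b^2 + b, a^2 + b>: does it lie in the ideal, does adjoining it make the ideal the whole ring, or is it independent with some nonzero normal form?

First compute the reduced Gröbner basis of I by Buchberger's algorithm.
f_1 = a^2 + a + b^2 + b, LT = a^2.
f_2 = a^2 + b, LT = a^2.

S(f_1,f_2): lcm = a^2. S = a + b^2.
  leading term a: no divisor's leading term divides it; move a to the remainder.
  leading term b^2: no divisor's leading term divides it; move b^2 to the remainder.
  remainder a + b^2 ≠ 0; add h_3 = a + b^2 to the basis.

S(f_1,h_3): lcm = a^2. S = ab^2 + a + b^2 + b.
  leading term ab^2: subtract (b^2)·h_3 from ab^2 + a + b^2 + b → a + b^4 + b^2 + b
  leading term a: subtract (1)·h_3 from a + b^4 + b^2 + b → b^4 + b
  leading term b^4: no divisor's leading term divides it; move b^4 to the remainder.
  leading term b: no divisor's leading term divides it; move b to the remainder.
  remainder b^4 + b ≠ 0; add h_4 = b^4 + b to the basis.

S(f_2,h_3): lcm = a^2. S = ab^2 + b.
  leading term ab^2: subtract (b^2)·h_3 from ab^2 + b → b^4 + b
  leading term b^4: subtract (1)·h_4 from b^4 + b → 0
  remainder 0.

S(f_1,h_4): leading monomials are coprime, so the S-polynomial reduces to 0 (Buchberger's first criterion).
S(f_2,h_4): leading monomials are coprime, so the S-polynomial reduces to 0 (Buchberger's first criterion).
S(h_3,h_4): leading monomials are coprime, so the S-polynomial reduces to 0 (Buchberger's first criterion).
Every S-polynomial of the final basis reduces to 0, so we have a Gröbner basis.
Inter-reduce: drop elements whose leading term is divisible by another's, tail-reduce, and make monic.
Reduced Gröbner basis: {a + b^2, b^4 + b}.
Label its elements g_1 = a + b^2, g_2 = b^4 + b.

Reduce p = a^2 + a + b^2 + b + 1 modulo G:
  leading term a^2: subtract (a)·g_1 from a^2 + a + b^2 + b + 1 → ab^2 + a + b^2 + b + 1
  leading term ab^2: subtract (b^2)·g_1 from ab^2 + a + b^2 + b + 1 → a + b^4 + b^2 + b + 1
  leading term a: subtract (1)·g_1 from a + b^4 + b^2 + b + 1 → b^4 + b + 1
  leading term b^4: subtract (1)·g_2 from b^4 + b + 1 → 1
  leading term 1: no divisor's leading term divides it; move 1 to the remainder.
  normal form = 1.
The normal form is nonzero, so p ∉ I. Since p minus its normal form lies in I, I + (p) = I + (r) where r = 1; decide whether this ideal is the whole ring.
Here r = 1 is a nonzero constant, hence a unit: 1 ∈ I + (p), the Gröbner basis of I + (p) is {1}, and the enlarged system has no common solution — adjoining p is inconsistent.

Adjoining a^2 + a + b^2 + b + 1 makes the ideal the whole ring: the system is inconsistent.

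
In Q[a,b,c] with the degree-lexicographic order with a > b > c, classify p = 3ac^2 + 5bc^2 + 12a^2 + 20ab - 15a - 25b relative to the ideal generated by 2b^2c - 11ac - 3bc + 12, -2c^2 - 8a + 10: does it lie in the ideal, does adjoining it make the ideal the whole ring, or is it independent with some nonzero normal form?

First compute the reduced Gröbner basis of I by Buchberger's algorithm.
f_1 = 2b^2c - 11ac - 3bc + 12, LT = b^2c.
f_2 = -2c^2 - 8a + 10, LT = c^2.

S(f_1,f_2): lcm = b^2c^2. S = -4ab^2 - 11/2ac^2 - 3/2bc^2 + 5b^2 + 6c.
  leading term ab^2: no divisor's leading term divides it; move -4ab^2 to the remainder.
  leading term ac^2: subtract (11/4a)·f_2 from -11/2ac^2 - 3/2bc^2 + 5b^2 + 6c → -3/2bc^2 + 22a^2 + 5b^2 - 55/2a + 6c
  leading term bc^2: subtract (3/4b)·f_2 from -3/2bc^2 + 22a^2 + 5b^2 - 55/2a + 6c → 22a^2 + 6ab + 5b^2 - 55/2a - 15/2b + 6c
  leading term a^2: no divisor's leading term divides it; move 22a^2 to the remainder.
  leading term ab: no divisor's leading term divides it; move 6ab to the remainder.
  leading term b^2: no divisor's leading term divides it; move 5b^2 to the remainder.
  leading term a: no divisor's leading term divides it; move -55/2a to the remainder.
  leading term b: no divisor's leading term divides it; move -15/2b to the remainder.
  leading term c: no divisor's leading term divides it; move 6c to the remainder.
  remainder -4ab^2 + 22a^2 + 6ab + 5b^2 - 55/2a - 15/2b + 6c ≠ 0; add h_3 = -4ab^2 + 22a^2 + 6ab + 5b^2 - 55/2a - 15/2b + 6c to the basis.

S(f_1,h_3): lcm = ab^2c. S = 5/4b^2c - 55/8ac - 15/8bc + 3/2c^2 + 6a.
  leading term b^2c: subtract (5/8)·f_1 from 5/4b^2c - 55/8ac - 15/8bc + 3/2c^2 + 6a → 3/2c^2 + 6a - 15/2
  leading term c^2: subtract (-3/4)·f_2 from 3/2c^2 + 6a - 15/2 → 0
  remainder 0.

S(f_2,h_3): leading monomials are coprime, so the S-polynomial reduces to 0 (Buchberger's first criterion).
Every S-polynomial of the final basis reduces to 0, so we have a Gröbner basis.
Inter-reduce: drop elements whose leading term is divisible by another's, tail-reduce, and make monic.
Reduced Gröbner basis: {ab^2 - 11/2a^2 - 3/2ab - 5/4b^2 + 55/8a + 15/8b - 3/2c, b^2c - 11/2ac - 3/2bc + 6, c^2 + 4a - 5}.
Label its elements g_1 = ab^2 - 11/2a^2 - 3/2ab - 5/4b^2 + 55/8a + 15/8b - 3/2c, g_2 = b^2c - 11/2ac - 3/2bc + 6, g_3 = c^2 + 4a - 5.

Reduce p = 3ac^2 + 5bc^2 + 12a^2 + 20ab - 15a - 25b modulo G:
  leading term ac^2: subtract (3a)·g_3 from 3ac^2 + 5bc^2 + 12a^2 + 20ab - 15a - 25b → 5bc^2 + 20ab - 25b
  leading term bc^2: subtract (5b)·g_3 from 5bc^2 + 20ab - 25b → 0
  normal form = 0.
Since the normal form is 0, p ∈ I.

The remainder on division by a Gröbner basis is unique — it is the normal form.

3ac^2 + 5bc^2 + 12a^2 + 20ab - 15a - 25b lies in I (it reduces to 0).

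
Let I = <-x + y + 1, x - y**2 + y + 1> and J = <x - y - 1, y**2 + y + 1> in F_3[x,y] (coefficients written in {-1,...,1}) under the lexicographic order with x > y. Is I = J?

For a fixed monomial order, each ideal has a unique reduced Gröbner basis; comparing bases decides equality.
Buchberger on the first generating set:
f_1 = -x + y + 1, LT = x.
f_2 = x - y**2 + y + 1, LT = x.

S(f_1,f_2): lcm = x. S = y**2 + y + 1.
  leading term y**2: no divisor's leading term divides it; move y**2 to the remainder.
  leading term y: no divisor's leading term divides it; move y to the remainder.
  leading term 1: no divisor's leading term divides it; move 1 to the remainder.
  remainder y**2 + y + 1 ≠ 0; add g_3 = y**2 + y + 1 to the basis.

The other S-polynomials (S(f_1,g_3), S(f_2,g_3)) all reduce to 0 modulo the current basis, so we have a Gröbner basis.
Inter-reduce: drop elements whose leading term is divisible by another's, tail-reduce, and make monic.
Reduced Gröbner basis: {x - y - 1, y**2 + y + 1}.

Buchberger on the second generating set:
h_1 = x - y - 1, LT = x.
h_2 = y**2 + y + 1, LT = y**2.

The S-polynomials (S(h_1,h_2)) all reduce to 0 modulo the current basis, so we have a Gröbner basis.
Inter-reduce: drop elements whose leading term is divisible by another's, tail-reduce, and make monic.
Reduced Gröbner basis: {x - y - 1, y**2 + y + 1}.

Same reduced basis, so the two generating sets span the same ideal.

Yes, the ideals are equal.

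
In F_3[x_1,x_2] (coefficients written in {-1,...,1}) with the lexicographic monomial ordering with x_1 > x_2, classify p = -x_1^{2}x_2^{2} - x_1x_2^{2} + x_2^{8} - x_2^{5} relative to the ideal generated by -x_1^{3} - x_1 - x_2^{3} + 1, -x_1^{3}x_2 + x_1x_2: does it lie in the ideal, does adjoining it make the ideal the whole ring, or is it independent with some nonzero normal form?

-x_1^{2}x_2^{2} - x_1x_2^{2} + x_2^{8} - x_2^{5} lies in I (it reduces to 0).

First compute the reduced Gröbner basis of I by Buchberger's algorithm.
f_1 = -x_1^{3} - x_1 - x_2^{3} + 1, LT = x_1^{3}.
f_2 = -x_1^{3}x_2 + x_1x_2, LT = x_1^{3}x_2.

S(f_1,f_2): lcm = x_1^{3}x_2. S = -x_1x_2 + x_2^{4} - x_2.
  leading term x_1x_2: no divisor's leading term divides it; move -x_1x_2 to the remainder.
  leading term x_2^{4}: no divisor's leading term divides it; move x_2^{4} to the remainder.
  leading term x_2: no divisor's leading term divides it; move -x_2 to the remainder.
  remainder -x_1x_2 + x_2^{4} - x_2 ≠ 0; add h_3 = -x_1x_2 + x_2^{4} - x_2 to the basis.

S(f_1,h_3): lcm = x_1^{3}x_2. S = x_1^{2}x_2^{4} - x_1^{2}x_2 + x_1x_2 + x_2^{4} - x_2.
  leading term x_1^{2}x_2^{4}: subtract (-x_1x_2^{3})·h_3 from x_1^{2}x_2^{4} - x_1^{2}x_2 + x_1x_2 + x_2^{4} - x_2 → -x_1^{2}x_2 + x_1x_2^{7} - x_1x_2^{4} + x_1x_2 + x_2^{4} - x_2
  leading term x_1^{2}x_2: subtract (x_1)·h_3 from -x_1^{2}x_2 + x_1x_2^{7} - x_1x_2^{4} + x_1x_2 + x_2^{4} - x_2 → x_1x_2^{7} + x_1x_2^{4} - x_1x_2 + x_2^{4} - x_2
  leading term x_1x_2^{7}: subtract (-x_2^{6})·h_3 from x_1x_2^{7} + x_1x_2^{4} - x_1x_2 + x_2^{4} - x_2 → x_1x_2^{4} - x_1x_2 + x_2^{10} - x_2^{7} + x_2^{4} - x_2
  leading term x_1x_2^{4}: subtract (-x_2^{3})·h_3 from x_1x_2^{4} - x_1x_2 + x_2^{10} - x_2^{7} + x_2^{4} - x_2 → -x_1x_2 + x_2^{10} - x_2
  leading term x_1x_2: subtract (1)·h_3 from -x_1x_2 + x_2^{10} - x_2 → x_2^{10} - x_2^{4}
  leading term x_2^{10}: no divisor's leading term divides it; move x_2^{10} to the remainder.
  leading term x_2^{4}: no divisor's leading term divides it; move -x_2^{4} to the remainder.
  remainder x_2^{10} - x_2^{4} ≠ 0; add h_4 = x_2^{10} - x_2^{4} to the basis.

The other S-polynomials (S(f_2,h_3), S(f_1,h_4), S(f_2,h_4), S(h_3,h_4)) all reduce to 0 modulo the current basis, so we have a Gröbner basis.
Inter-reduce: drop elements whose leading term is divisible by another's, tail-reduce, and make monic.
Reduced Gröbner basis: {x_1^{3} + x_1 + x_2^{3} - 1, x_1x_2 - x_2^{4} + x_2, x_2^{10} - x_2^{4}}.
Label its elements g_1 = x_1^{3} + x_1 + x_2^{3} - 1, g_2 = x_1x_2 - x_2^{4} + x_2, g_3 = x_2^{10} - x_2^{4}.

Reduce p = -x_1^{2}x_2^{2} - x_1x_2^{2} + x_2^{8} - x_2^{5} modulo G:
  leading term x_1^{2}x_2^{2}: subtract (-x_1x_2)·g_2 from -x_1^{2}x_2^{2} - x_1x_2^{2} + x_2^{8} - x_2^{5} → -x_1x_2^{5} + x_2^{8} - x_2^{5}
  leading term x_1x_2^{5}: subtract (-x_2^{4})·g_2 from -x_1x_2^{5} + x_2^{8} - x_2^{5} → 0
  normal form = 0.
Since the normal form is 0, p ∈ I.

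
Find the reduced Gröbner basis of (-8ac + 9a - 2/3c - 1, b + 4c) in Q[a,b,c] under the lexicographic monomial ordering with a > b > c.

f_1 = -8ac + 9a - 2/3c - 1, LT = ac.
f_2 = b + 4c, LT = b.

The S-polynomials (S(f_1,f_2)) all reduce to 0 modulo the current basis, so we have a Gröbner basis.

G = {ac - 9/8a + 1/12c + 1/8, b + 4c}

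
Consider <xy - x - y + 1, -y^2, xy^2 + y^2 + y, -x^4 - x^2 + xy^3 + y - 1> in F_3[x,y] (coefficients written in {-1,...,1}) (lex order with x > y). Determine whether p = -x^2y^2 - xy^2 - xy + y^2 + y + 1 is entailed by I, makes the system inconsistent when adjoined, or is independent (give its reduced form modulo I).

First compute the reduced Gröbner basis of I by Buchberger's algorithm.
f_1 = xy - x - y + 1, LT = xy.
f_2 = -y^2, LT = y^2.
f_3 = xy^2 + y^2 + y, LT = xy^2.
f_4 = -x^4 - x^2 + xy^3 + y - 1, LT = x^4.

S(f_1,f_2): lcm = xy^2. S = -xy - y^2 + y.
  leading term xy: subtract (-1)·f_1 from -xy - y^2 + y → -x - y^2 + 1
  leading term x: no divisor's leading term divides it; move -x to the remainder.
  leading term y^2: subtract (1)·f_2 from -y^2 + 1 → 1
  leading term 1: no divisor's leading term divides it; move 1 to the remainder.
  remainder -x + 1 ≠ 0; add h_5 = -x + 1 to the basis.

S(f_1,f_3): lcm = xy^2. S = -xy + y^2.
  leading term xy: subtract (-1)·f_1 from -xy + y^2 → -x + y^2 - y + 1
  leading term x: subtract (1)·h_5 from -x + y^2 - y + 1 → y^2 - y
  leading term y^2: subtract (-1)·f_2 from y^2 - y → -y
  leading term y: no divisor's leading term divides it; move -y to the remainder.
  remainder -y ≠ 0; add h_6 = -y to the basis.

The other S-polynomials (S(f_1,f_4), S(f_2,f_3), S(f_2,f_4), S(f_3,f_4), S(f_1,h_5), S(f_2,h_5), S(f_3,h_5), S(f_4,h_5), S(f_1,h_6), S(f_2,h_6), S(f_3,h_6), S(f_4,h_6), S(h_5,h_6)) all reduce to 0 modulo the current basis, so we have a Gröbner basis.
Inter-reduce: drop elements whose leading term is divisible by another's, tail-reduce, and make monic.
Reduced Gröbner basis: {x - 1, y}.
Label its elements g_1 = x - 1, g_2 = y.

Reduce p = -x^2y^2 - xy^2 - xy + y^2 + y + 1 modulo G:
  leading term x^2y^2: subtract (-xy^2)·g_1 from -x^2y^2 - xy^2 - xy + y^2 + y + 1 → xy^2 - xy + y^2 + y + 1
  leading term xy^2: subtract (y^2)·g_1 from xy^2 - xy + y^2 + y + 1 → -xy - y^2 + y + 1
  leading term xy: subtract (-y)·g_1 from -xy - y^2 + y + 1 → -y^2 + 1
  leading term y^2: subtract (-y)·g_2 from -y^2 + 1 → 1
  leading term 1: no divisor's leading term divides it; move 1 to the remainder.
  normal form = 1.
The normal form is nonzero, so p ∉ I. Since p minus its normal form lies in I, I + (p) = I + (r) where r = 1; decide whether this ideal is the whole ring.
Here r = 1 is a nonzero constant, hence a unit: 1 ∈ I + (p), the Gröbner basis of I + (p) is {1}, and the enlarged system has no common solution — adjoining p is inconsistent.

Adjoining -x^2y^2 - xy^2 - xy + y^2 + y + 1 makes the ideal the whole ring: the system is inconsistent.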